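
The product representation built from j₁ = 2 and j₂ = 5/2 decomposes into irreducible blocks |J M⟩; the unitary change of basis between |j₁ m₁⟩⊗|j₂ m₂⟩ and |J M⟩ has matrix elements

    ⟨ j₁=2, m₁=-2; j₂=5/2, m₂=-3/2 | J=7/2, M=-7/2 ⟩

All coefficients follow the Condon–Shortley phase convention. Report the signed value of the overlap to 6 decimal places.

triangle: 1!×3!×4!/9! = 144/362880
(j±m)!: 0!×4!×1!×4!×0!×7! = 2903040
prefactor² = (2J+1)×Δ×N² = 9216
  k=1: −1/(1!×0!×3!×0!×0!×4!) = -1/144
Σ = -1/144  ⇒  CG² = 9216×(-1/144)² = 4/9
CG = −√(4/9) = -0.666667

−√(4/9) ≈ -0.666667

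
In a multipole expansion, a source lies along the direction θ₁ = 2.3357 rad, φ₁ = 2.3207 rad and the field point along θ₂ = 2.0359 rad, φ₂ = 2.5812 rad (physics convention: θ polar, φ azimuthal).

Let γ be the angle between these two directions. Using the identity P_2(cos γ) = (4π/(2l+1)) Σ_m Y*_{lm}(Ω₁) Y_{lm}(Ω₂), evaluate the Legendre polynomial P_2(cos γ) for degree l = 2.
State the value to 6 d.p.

Summing Y*_{l m}(θ₁,φ₁)·Y_{l m}(θ₂,φ₂) over m ∈ [−2, 2]; prefactor 4π/(2·2+1) = 2.513274:
  m=-2: (-0.01426 - 0.20054j) × (0.13422 + 0.27785j) = 0.05381 - 0.03088j  (running Σ = 0.05381 - 0.03088j)
  m=-1: (0.26305 - 0.28242j) × (0.26232 + 0.16461j) = 0.11549 - 0.03079j  (running Σ = 0.16930 - 0.06166j)
  m=0: (0.13831 + 0.00000j) × (-0.12505 + 0.00000j) = -0.01730 + 0.00000j  (running Σ = 0.15200 - 0.06166j)
  m=1: (-0.26305 - 0.28242j) × (-0.26232 + 0.16461j) = 0.11549 + 0.03079j  (running Σ = 0.26750 - 0.03088j)
  m=2: (-0.01426 + 0.20054j) × (0.13422 - 0.27785j) = 0.05381 + 0.03088j  (running Σ = 0.32130 + 0.00000j)
Total Σ_m = 0.32130 + 0.00000j. Multiply by 2.513274: 0.80753 + 0.00000j. P_2(cos γ) = 0.807527

0.807527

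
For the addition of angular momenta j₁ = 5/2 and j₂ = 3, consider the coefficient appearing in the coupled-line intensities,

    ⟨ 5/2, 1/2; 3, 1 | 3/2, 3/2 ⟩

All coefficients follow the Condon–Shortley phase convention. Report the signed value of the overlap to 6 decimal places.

+√(9/35) = +0.507093

j₁+j₂−J=4  J+j₁−j₂=1  J−j₁+j₂=2  j₁+j₂+J+1=8
(j₁±m₁, j₂±m₂, J±M) = (3,2,4,2,3,0)
P² = 576/35
sum k=2..2:
  [2] +1/8 = 1/8
S = 1/8
C² = P²·S² = 9/35 ; C = +0.507093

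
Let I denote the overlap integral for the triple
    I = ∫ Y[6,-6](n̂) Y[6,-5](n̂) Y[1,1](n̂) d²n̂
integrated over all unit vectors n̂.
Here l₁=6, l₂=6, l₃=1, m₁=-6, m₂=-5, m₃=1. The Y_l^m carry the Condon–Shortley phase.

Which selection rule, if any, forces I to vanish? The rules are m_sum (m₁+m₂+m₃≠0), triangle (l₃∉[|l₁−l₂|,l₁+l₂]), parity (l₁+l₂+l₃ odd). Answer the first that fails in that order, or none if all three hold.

azimuthal sum: -6 − 5 + 1 = -10  ✗
0 ≤ 1 ≤ 12 (triangle on l)
L = 6 + 6 + 1 = 13 (odd)

m_sum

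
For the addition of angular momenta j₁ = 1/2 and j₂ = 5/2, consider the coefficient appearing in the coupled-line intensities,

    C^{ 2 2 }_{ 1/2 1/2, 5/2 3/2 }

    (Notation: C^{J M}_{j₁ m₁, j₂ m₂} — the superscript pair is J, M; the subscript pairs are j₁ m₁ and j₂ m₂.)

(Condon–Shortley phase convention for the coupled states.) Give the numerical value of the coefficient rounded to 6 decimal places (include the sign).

+0.408248

j₁+j₂−J=1  J+j₁−j₂=0  J−j₁+j₂=4  j₁+j₂+J+1=6
(j₁±m₁, j₂±m₂, J±M) = (1,0,4,1,4,0)
P² = 96
sum k=0..0:
  [0] +1/24 = 1/24
S = 1/24
C² = P²·S² = 1/6 ; C = +0.408248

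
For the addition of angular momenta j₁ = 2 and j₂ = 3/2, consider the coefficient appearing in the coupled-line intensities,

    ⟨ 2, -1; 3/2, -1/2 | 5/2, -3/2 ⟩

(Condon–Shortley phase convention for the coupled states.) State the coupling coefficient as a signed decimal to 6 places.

√[6·1!3!2!/7! · 1!3!1!2!1!4!] = √(144/35)
  +(−1)^0/∏(0,1,3,1,0,1)! = 1/6  (running 1/6)
  +(−1)^1/∏(1,0,2,0,1,2)! = -1/4  (running -1/12)
⟨..|..⟩ = √(144/35)·(-1/12) = -0.169031

-0.169031  (= −√(1/35))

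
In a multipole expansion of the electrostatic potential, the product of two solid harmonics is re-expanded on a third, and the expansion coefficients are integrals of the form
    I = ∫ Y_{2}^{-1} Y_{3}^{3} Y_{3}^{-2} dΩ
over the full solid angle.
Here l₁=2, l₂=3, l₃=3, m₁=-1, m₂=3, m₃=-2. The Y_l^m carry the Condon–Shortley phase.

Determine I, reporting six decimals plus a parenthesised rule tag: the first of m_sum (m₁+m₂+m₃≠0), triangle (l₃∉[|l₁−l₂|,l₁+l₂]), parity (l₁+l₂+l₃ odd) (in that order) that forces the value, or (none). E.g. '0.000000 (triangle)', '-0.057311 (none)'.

-0.210261 (none)

Checks pass: Σm=0; 8 even; l₃=3∈[1,5].
(2·2+1)(2·3+1)(2·3+1) = 245
Δ: 2! 2! 4! / 9! → 1/3780
sum: t=0:+1/24 t=1:−1/4 t=2:+1/24 = -1/6
3j²(2 3 3; 0 0 0) = Δ·Π!·Σ² = 4/105  (sign +1)
sum: t=2:+1/48 = 1/48
3j²(2 3 3; -1 3 -2) = Δ·Π!·Σ² = 5/84  (sign -1)
combine: 4πI² = 245·4/105·5/84 = 5/9
take √, sign -1: I = -0.21026104
No selection rule forces the value: the integral is nonzero (none).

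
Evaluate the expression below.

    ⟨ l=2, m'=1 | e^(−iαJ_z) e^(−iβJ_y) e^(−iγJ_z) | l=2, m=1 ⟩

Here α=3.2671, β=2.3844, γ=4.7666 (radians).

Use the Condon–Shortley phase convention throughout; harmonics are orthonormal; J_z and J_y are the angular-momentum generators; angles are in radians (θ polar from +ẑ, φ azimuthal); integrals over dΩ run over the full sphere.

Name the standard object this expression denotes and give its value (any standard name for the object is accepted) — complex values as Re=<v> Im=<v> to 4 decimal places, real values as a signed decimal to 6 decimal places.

This is a Wigner D-matrix element — the rotation-matrix element ⟨l m'| R(α,β,γ) |l m⟩ in the angular-momentum basis.
D^2_{1,1}(3.2671,2.3844,4.7666) = e^{-i·1·3.2671}·d^2_{1,1}(2.3844)·e^{-i·1·4.7666}. Compute d first:
With c≡cos(β/2)=0.369617 and s≡sin(β/2)=0.929184, N=[6·1·6·1]^{1/2}=6.000000
The bounds max(0,m−m')=0 and min(l+m,l−m')=1 give 2 terms
  k=0: (−1)^0·6.0000/(6)·0.3696^4·0.9292^0 = +0.018664
  k=1: (−1)^1·6.0000/(2)·0.3696^2·0.9292^2 = -0.353857
d^2_{1,1}(2.3844) = +0.018664 -0.353857 = -0.335193
Attach z-rotation phases: D = e^{-i(1)(3.2671)}·(-0.335193)·e^{-i(1)(4.7666)} = +0.059917+0.329794i

Wigner D-matrix element, Re=0.0599 Im=0.3298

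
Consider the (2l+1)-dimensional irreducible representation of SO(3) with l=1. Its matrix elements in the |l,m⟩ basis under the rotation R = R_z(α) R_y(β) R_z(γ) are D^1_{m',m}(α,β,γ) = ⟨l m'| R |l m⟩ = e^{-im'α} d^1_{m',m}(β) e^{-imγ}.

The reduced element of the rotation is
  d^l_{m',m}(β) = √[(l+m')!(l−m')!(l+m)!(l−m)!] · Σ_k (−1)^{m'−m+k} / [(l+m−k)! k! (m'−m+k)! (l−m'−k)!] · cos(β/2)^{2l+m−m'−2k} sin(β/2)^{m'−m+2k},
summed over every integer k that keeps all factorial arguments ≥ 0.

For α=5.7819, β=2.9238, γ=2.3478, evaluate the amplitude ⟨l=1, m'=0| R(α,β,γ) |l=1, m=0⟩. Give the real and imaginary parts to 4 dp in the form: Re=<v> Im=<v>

D^1_{0,0}(5.7819,2.9238,2.3478) = e^{-i·0·5.7819}·d^1_{0,0}(2.9238)·e^{-i·0·2.3478}. Compute d first:
Half-angle: c=0.108681, s=0.994077. N=√(1·1·1·1)=1.000000
Admissible k: 0..1 (factorial args all ≥0)
  k=0: (−1)^0·1.0000/(1)·0.1087^2·0.9941^0 = +0.011812
  k=1: (−1)^1·1.0000/(1)·0.1087^0·0.9941^2 = -0.988188
d^1_{0,0}(2.9238) = +0.011812 -0.988188 = -0.976377
Attach z-rotation phases: D = e^{-i(0)(5.7819)}·(-0.976377)·e^{-i(0)(2.3478)} = -0.976377+0.000000i

Re=-0.9764 Im=0.0000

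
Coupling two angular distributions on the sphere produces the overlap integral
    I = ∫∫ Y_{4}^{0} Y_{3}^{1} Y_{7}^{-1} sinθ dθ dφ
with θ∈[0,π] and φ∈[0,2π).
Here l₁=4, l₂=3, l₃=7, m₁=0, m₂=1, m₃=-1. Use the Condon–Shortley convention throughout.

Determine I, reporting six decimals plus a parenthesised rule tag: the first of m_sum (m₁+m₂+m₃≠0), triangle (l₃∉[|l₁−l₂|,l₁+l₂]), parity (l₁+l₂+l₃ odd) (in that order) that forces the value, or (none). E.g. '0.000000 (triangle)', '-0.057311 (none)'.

-0.218337 (none)

Checks pass: Σm=0; 14 even; l₃=7∈[1,7].
(2·4+1)(2·3+1)(2·7+1) = 945
Δ: 0! 8! 6! / 15! → 1/45045
sum: t=0:+1/20736 = 1/20736
3j²(4 3 7; 0 0 0) = Δ·Π!·Σ² = 35/1287  (sign -1)
sum: t=0:+1/27648 = 1/27648
3j²(4 3 7; 0 1 -1) = Δ·Π!·Σ² = 10/429  (sign +1)
combine: 4πI² = 945·35/1287·10/429 = 12250/20449
take √, sign -1: I = -0.21833687
No selection rule forces the value: the integral is nonzero (none).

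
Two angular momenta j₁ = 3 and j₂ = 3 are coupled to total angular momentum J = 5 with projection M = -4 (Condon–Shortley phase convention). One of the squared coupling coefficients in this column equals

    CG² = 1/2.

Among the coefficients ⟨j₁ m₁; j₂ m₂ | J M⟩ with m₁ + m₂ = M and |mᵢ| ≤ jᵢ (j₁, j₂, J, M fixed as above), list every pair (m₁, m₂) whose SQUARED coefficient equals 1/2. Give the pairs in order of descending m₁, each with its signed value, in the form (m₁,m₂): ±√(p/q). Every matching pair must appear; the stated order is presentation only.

(-1,-3): +√(1/2); (-3,-1): −√(1/2)

Admissible pairs with m₁+m₂ = M = -4: (-3,-1), (-2,-2), (-1,-3)
  (m₁,m₂)=(-1,-3): CG² = 1/2, CG = +√(1/2)   ← matches the target
  (m₁,m₂)=(-2,-2): CG² = 0/1, CG = 0
  (m₁,m₂)=(-3,-1): CG² = 1/2, CG = −√(1/2)   ← matches the target
Pairs with CG² = 1/2: (-1,-3): +√(1/2); (-3,-1): −√(1/2)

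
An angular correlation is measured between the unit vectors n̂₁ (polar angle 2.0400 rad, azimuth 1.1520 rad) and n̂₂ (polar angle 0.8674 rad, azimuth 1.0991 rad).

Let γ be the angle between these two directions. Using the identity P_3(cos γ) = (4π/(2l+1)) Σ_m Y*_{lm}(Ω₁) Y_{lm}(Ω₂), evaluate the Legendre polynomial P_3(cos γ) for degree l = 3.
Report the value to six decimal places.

Summing Y*_{l m}(θ₁,φ₁)·Y_{l m}(θ₂,φ₂) over m ∈ [−3, 3]; prefactor 4π/(2·3+1) = 1.795196:
  term(m=-3) = (0.054102, 0.008659)   from Y*(Ω₁)=(-0.281534, -0.091553), Y(Ω₂)=(-0.182835, 0.028701)
  term(m=-2) = (-0.140556, -0.014927)   from Y*(Ω₁)=(0.246039, -0.273163), Y(Ω₂)=(-0.225707, -0.311257)
  term(m=-1) = (0.001729, 0.000092)   from Y*(Ω₁)=(0.002616, 0.005877), Y(Ω₂)=(0.122281, -0.239719)
  term(m=+0) = (-0.073154, 0.000000)   from Y*(Ω₁)=(0.333717, -0.000000), Y(Ω₂)=(-0.219210, 0.000000)
  term(m=+1) = (0.001729, -0.000092)   from Y*(Ω₁)=(-0.002616, 0.005877), Y(Ω₂)=(-0.122281, -0.239719)
  term(m=+2) = (-0.140556, 0.014927)   from Y*(Ω₁)=(0.246039, 0.273163), Y(Ω₂)=(-0.225707, 0.311257)
  term(m=+3) = (0.054102, -0.008659)   from Y*(Ω₁)=(0.281534, -0.091553), Y(Ω₂)=(0.182835, 0.028701)
Total Σ_m = (-0.242606, 0.000000). Multiply by 1.795196: (-0.435525, 0.000000). P_3(cos γ) = -0.435525

-0.435525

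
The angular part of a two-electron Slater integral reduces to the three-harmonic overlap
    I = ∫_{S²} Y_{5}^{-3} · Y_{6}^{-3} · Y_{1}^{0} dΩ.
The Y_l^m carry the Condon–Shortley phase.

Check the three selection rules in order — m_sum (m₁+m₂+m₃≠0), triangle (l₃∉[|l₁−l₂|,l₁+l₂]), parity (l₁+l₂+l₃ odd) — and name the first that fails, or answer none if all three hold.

m₁+m₂+m₃ = -3 − 3 + 0 = -6  ✗
triangle: |5−6|=1 ≤ l₃=1 ≤ 5+6=11
parity: l₁+l₂+l₃ = 12 is even

m_sum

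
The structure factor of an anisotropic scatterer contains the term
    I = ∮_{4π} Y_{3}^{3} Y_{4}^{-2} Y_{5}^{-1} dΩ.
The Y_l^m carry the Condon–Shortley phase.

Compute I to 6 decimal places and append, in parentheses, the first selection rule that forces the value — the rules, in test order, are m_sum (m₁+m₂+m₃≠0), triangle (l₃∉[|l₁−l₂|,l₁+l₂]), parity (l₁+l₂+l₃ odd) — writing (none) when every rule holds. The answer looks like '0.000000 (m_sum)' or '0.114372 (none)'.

Rules hold: Σm=0, L=12 even, 1≤5≤7.
N = 7·9·11 = 693
Δ = 2!·4!·6!/13! = 1/180180
Racah Σ t=0..2: t=0:+1/576 t=1:−1/144 t=2:+1/576 = -1/288
⇒ 3j(3 4 5; 0 0 0)² = 20/1001, sgn +1
Racah Σ t=0..0: t=0:+1/2304 = 1/2304
⇒ 3j(3 4 5; 3 -2 -1)² = 75/4004, sgn +1
4πI² = N·(3j₀)²·(3jₘ)² = 3375/13013
I = +1·√(0.259356/4π) = 0.14366244
No selection rule forces the value: the integral is nonzero (none).

0.143662 (none)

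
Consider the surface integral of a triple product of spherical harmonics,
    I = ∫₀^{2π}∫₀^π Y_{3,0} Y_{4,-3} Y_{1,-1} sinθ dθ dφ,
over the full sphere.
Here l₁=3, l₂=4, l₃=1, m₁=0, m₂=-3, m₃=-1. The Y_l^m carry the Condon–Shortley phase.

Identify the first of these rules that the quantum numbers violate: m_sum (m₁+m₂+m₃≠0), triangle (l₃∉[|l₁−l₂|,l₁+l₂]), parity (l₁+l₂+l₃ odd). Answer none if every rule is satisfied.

Σmᵢ = -4  ✗
l₃∈[|l₁−l₂|,l₁+l₂]=[1,7], have l₃=1
Σlᵢ = 8 ⇒ even

m_sum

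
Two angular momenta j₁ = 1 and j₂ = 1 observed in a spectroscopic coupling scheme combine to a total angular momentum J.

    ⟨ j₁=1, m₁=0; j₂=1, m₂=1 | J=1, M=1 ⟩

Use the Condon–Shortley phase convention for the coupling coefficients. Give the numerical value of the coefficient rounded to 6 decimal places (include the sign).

√[3·1!1!1!/4! · 1!1!2!0!2!0!] = √(1/2)
  +(−1)^1/∏(1,0,0,1,1,0)! = -1  (running -1)
⟨..|..⟩ = √(1/2)·(-1) = -0.707107

−√(1/2) = -0.707107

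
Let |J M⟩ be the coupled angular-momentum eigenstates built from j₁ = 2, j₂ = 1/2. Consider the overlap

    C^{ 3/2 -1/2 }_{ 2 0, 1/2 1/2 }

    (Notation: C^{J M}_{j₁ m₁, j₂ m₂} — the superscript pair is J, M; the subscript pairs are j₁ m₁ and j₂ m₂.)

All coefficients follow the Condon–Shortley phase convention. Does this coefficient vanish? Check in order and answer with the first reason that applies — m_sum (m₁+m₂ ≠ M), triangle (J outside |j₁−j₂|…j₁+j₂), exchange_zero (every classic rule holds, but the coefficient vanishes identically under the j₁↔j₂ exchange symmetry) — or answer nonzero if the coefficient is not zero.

m-sum: m₁+m₂ = 0+1/2 = 1/2, M = -1/2  ✗ ⇒ coefficient is 0

m_sum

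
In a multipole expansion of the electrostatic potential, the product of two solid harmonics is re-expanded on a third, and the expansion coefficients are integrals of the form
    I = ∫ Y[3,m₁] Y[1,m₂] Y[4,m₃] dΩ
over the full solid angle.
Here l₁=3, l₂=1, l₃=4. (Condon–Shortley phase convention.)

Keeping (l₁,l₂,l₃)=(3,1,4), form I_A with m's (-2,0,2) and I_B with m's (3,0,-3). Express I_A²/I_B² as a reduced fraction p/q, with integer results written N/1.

12/7

l's match ⇒ only the (l;m) 3-j factors differ between A and B.
A: triangle coeff Δ(3,1,4) = 1/252; Σ_t [0,0]: t=0:+1/120 = 1/120; (3j)²=1/21 [(3 1 4; -2 0 2)], sign=+1
B: triangle coeff Δ(3,1,4) = 1/252; Σ_t [0,0]: t=0:+1/720 = 1/720; (3j)²=1/36 [(3 1 4; 3 0 -3)], sign=-1
I_A²/I_B² = (1/21)/(1/36) = 12/7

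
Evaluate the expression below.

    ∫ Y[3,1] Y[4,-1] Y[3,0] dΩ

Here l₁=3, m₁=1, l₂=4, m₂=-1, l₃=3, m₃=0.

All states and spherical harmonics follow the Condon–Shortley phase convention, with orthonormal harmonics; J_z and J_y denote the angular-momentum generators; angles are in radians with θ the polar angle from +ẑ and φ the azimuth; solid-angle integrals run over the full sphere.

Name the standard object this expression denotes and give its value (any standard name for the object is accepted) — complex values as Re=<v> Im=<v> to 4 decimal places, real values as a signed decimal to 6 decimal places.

Gaunt coefficient, -0.099323

This is a Gaunt coefficient — the integral of a triple product of spherical harmonics over the sphere.
Rules hold: Σm=0, L=10 even, 1≤3≤7.
N = 7·9·7 = 441
Δ = 4!·2!·4!/11! = 1/34650
Racah Σ t=1..3: t=1:−1/72 t=2:+1/16 t=3:−1/72 = 5/144
⇒ 3j(3 4 3; 0 0 0)² = 2/77, sgn -1
Racah Σ t=0..2: t=0:+1/288 t=1:−1/24 t=2:+1/48 = -5/288
⇒ 3j(3 4 3; 1 -1 0)² = 5/462, sgn +1
4πI² = N·(3j₀)²·(3jₘ)² = 15/121
I = -1·√(0.123967/4π) = -0.09932258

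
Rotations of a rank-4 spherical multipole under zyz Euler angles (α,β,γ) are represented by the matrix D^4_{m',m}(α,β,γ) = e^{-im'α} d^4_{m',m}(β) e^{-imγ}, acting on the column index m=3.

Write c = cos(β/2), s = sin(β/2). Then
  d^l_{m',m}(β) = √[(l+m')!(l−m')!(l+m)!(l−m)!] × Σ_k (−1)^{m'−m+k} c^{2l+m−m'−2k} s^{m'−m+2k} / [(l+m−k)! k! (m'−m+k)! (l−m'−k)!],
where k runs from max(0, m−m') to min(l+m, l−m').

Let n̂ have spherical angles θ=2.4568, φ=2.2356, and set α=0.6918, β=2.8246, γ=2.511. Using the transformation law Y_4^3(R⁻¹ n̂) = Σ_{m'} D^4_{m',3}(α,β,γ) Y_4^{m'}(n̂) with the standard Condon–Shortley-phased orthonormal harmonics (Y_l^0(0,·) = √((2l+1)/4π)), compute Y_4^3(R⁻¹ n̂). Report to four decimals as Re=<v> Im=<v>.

Need the full column D^4_{m',3} for m'=−4..4 at α=0.6918, β=2.8246, γ=2.5110.
cos(β/2)=0.157834, sin(β/2)=0.987466
d^4_{-4,3}: single k=7 term ⇒ +0.408694;  D = +0.021818+0.408111i
d^4_{-3,3}: k∈[6..7] ⇒ +0.161670 -0.904016 = -0.742346;  D = -0.503405-0.545584i
d^4_{-2,3}: k∈[5..6] ⇒ +0.041437 -0.540652 = -0.499214;  D = -0.494753-0.066588i
d^4_{-1,3}: k∈[4..5] ⇒ +0.007806 -0.183316 = -0.175511;  D = -0.148887+0.092933i
d^4_{0,3}: k∈[3..4] ⇒ +0.001116 -0.043679 = -0.042563;  D = -0.013429+0.040389i
d^4_{1,3}: k∈[2..3] ⇒ +0.000120 -0.007806 = -0.007686;  D = +0.002785+0.007164i
d^4_{2,3}: k∈[1..2] ⇒ +0.000009 -0.001059 = -0.001050;  D = +0.000917+0.000511i
d^4_{3,3}: k∈[0..1] ⇒ +0.000000 -0.000106 = -0.000105;  D = +0.000103-0.000019i
d^4_{4,3}: single k=0 term ⇒ -0.000007;  D = +0.000004-0.000005i
Y_4^{m'}(θ=2.4568,φ=2.2356) and Σ D·Y over m':
  (+0.0218+0.4081i)·(-0.0627-0.0329i)  (-0.5034-0.5456i)·(-0.2236+0.1008i)  (-0.4948-0.0666i)·(-0.1023+0.4158i)  (-0.1489+0.0929i)·(+0.1715+0.2188i)  (-0.0134+0.0404i)·(-0.2540+0.0000i)  (+0.0028+0.0072i)·(-0.1715+0.2188i)  (+0.0009+0.0005i)·(-0.1023-0.4158i)  (+0.0001-0.0000i)·(+0.2236+0.1008i)  (+0.0000-0.0000i)·(-0.0627+0.0329i)
Y_4^3(R⁻¹ n̂) = +0.213573-0.181927i

Re=0.2136 Im=-0.1819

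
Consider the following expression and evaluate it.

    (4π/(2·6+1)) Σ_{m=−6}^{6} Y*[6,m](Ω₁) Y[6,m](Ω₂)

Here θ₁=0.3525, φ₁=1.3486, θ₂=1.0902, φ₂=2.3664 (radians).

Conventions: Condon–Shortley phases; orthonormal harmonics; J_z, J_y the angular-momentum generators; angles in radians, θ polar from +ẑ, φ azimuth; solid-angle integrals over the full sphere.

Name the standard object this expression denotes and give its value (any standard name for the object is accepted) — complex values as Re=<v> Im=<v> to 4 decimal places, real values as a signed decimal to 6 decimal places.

This sum is the spherical-harmonic addition theorem: it equals the Legendre polynomial P_l(cos γ) of the angle γ between the two directions.
Term-by-term m-sum for l=6 (normalisation 4π/13 = 0.966644):
  [-6]  conj(Y_{6,-6})(Ω₁) = -0.000193+0.000795i ; Y_{6,-6}(Ω₂) = -0.014370-0.234383i ; Δ = +0.000189+0.000034i
  [-5]  conj(Y_{6,-5})(Ω₁) = +0.006903+0.003419i ; Y_{6,-5}(Ω₂) = +0.314795+0.284203i ; Δ = +0.001202+0.003038i
  [-4]  conj(Y_{6,-4})(Ω₁) = +0.027763-0.034191i ; Y_{6,-4}(Ω₂) = -0.297746+0.012161i ; Δ = -0.007850+0.010518i
  [-3]  conj(Y_{6,-3})(Ω₁) = -0.104045-0.132252i ; Y_{6,-3}(Ω₂) = -0.093355+0.099254i ; Δ = +0.022840+0.002020i
  [-2]  conj(Y_{6,-2})(Ω₁) = -0.376705+0.179371i ; Y_{6,-2}(Ω₂) = -0.007002-0.343000i ; Δ = +0.064162+0.127954i
  [-1]  conj(Y_{6,-1})(Ω₁) = +0.122899+0.543978i ; Y_{6,-1}(Ω₂) = -0.011530-0.011297i ; Δ = +0.004728-0.007660i
  [+0]  conj(Y_{6,0})(Ω₁) = +0.060679-0.000000i ; Y_{6,0}(Ω₂) = +0.337400+0.000000i ; Δ = +0.020473+0.000000i
  [+1]  conj(Y_{6,1})(Ω₁) = -0.122899+0.543978i ; Y_{6,1}(Ω₂) = +0.011530-0.011297i ; Δ = +0.004728+0.007660i
  [+2]  conj(Y_{6,2})(Ω₁) = -0.376705-0.179371i ; Y_{6,2}(Ω₂) = -0.007002+0.343000i ; Δ = +0.064162-0.127954i
  [+3]  conj(Y_{6,3})(Ω₁) = +0.104045-0.132252i ; Y_{6,3}(Ω₂) = +0.093355+0.099254i ; Δ = +0.022840-0.002020i
  [+4]  conj(Y_{6,4})(Ω₁) = +0.027763+0.034191i ; Y_{6,4}(Ω₂) = -0.297746-0.012161i ; Δ = -0.007850-0.010518i
  [+5]  conj(Y_{6,5})(Ω₁) = -0.006903+0.003419i ; Y_{6,5}(Ω₂) = -0.314795+0.284203i ; Δ = +0.001202-0.003038i
  [+6]  conj(Y_{6,6})(Ω₁) = -0.000193-0.000795i ; Y_{6,6}(Ω₂) = -0.014370+0.234383i ; Δ = +0.000189-0.000034i
Accumulated sum +0.191013+0.000000i; after 4π/(2l+1) scaling, +0.184642+0.000000i ⇒ P_6 = 0.184642

Legendre polynomial (addition theorem), +0.184642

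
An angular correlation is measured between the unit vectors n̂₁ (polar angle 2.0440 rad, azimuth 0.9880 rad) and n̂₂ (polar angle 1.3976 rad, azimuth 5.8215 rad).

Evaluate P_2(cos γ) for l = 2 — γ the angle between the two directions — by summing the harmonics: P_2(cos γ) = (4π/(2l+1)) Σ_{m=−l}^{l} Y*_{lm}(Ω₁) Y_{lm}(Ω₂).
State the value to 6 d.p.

Term-by-term m-sum for l=2 (normalisation 4π/5 = 2.513274):
  term(m=-2) = -0.11136 + 0.02751j   from Y*(Ω₁)=-0.12064 + 0.28126j, Y(Ω₂)=0.22606 + 0.29896j
  term(m=-1) = -0.00497 - 0.04080j   from Y*(Ω₁)=-0.17248 - 0.26166j, Y(Ω₂)=0.11741 + 0.05842j
  term(m=+0) = 0.03415 + 0.00000j   from Y*(Ω₁)=-0.11887 + 0.00000j, Y(Ω₂)=-0.28729 + 0.00000j
  term(m=+1) = -0.00497 + 0.04080j   from Y*(Ω₁)=0.17248 - 0.26166j, Y(Ω₂)=-0.11741 + 0.05842j
  term(m=+2) = -0.11136 - 0.02751j   from Y*(Ω₁)=-0.12064 - 0.28126j, Y(Ω₂)=0.22606 - 0.29896j
Accumulated sum -0.19850 + 0.00000j; after 4π/(2l+1) scaling, -0.49887 + 0.00000j ⇒ P_2 = -0.498875

-0.498875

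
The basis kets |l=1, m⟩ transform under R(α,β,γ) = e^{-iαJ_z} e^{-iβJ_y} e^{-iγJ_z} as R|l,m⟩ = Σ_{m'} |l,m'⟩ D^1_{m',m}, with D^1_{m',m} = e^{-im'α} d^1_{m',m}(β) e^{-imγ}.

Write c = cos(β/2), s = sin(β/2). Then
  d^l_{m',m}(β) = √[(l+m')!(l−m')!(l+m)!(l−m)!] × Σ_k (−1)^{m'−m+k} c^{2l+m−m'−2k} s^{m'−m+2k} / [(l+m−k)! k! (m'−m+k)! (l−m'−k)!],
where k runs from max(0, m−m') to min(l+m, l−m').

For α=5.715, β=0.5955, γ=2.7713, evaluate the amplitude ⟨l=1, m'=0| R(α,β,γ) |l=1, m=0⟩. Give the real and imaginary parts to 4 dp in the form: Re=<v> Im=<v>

Split into d^1_{0,0}(β=0.5955) × two z-phases.
Half-angle: c=0.955999, s=0.293370. N=√(1·1·1·1)=1.000000
Admissible k: 0..1 (factorial args all ≥0)
  k=0: (−1)^0·1.0000/(1)·0.9560^2·0.2934^0 = +0.913934
  k=1: (−1)^1·1.0000/(1)·0.9560^0·0.2934^2 = -0.086066
d^1_{0,0}(0.5955) = +0.913934 -0.086066 = +0.827868
D = (+1.000000+0.000000i)·(+0.827868)·(+1.000000+0.000000i) = +0.827868+0.000000i

Re=0.8279 Im=0.0000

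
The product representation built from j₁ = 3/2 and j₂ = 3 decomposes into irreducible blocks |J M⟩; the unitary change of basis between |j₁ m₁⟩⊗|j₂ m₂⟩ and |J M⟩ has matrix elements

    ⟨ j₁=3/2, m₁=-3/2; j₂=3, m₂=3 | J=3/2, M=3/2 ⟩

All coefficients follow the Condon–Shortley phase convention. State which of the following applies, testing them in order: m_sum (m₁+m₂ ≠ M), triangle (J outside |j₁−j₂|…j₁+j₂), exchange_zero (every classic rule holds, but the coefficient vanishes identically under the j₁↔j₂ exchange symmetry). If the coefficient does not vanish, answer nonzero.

nonzero

m-sum: m₁+m₂ = -3/2+3 = 3/2, M = 3/2  ✓
triangle: |j₁−j₂| = 3/2 ≤ J = 3/2 ≤ j₁+j₂ = 9/2  ✓
exchange: j₁≠j₂ or m₁≠m₂ — the exchange symmetry imposes no constraint here
value check: CG = −√(4/7) = -0.755929 ≠ 0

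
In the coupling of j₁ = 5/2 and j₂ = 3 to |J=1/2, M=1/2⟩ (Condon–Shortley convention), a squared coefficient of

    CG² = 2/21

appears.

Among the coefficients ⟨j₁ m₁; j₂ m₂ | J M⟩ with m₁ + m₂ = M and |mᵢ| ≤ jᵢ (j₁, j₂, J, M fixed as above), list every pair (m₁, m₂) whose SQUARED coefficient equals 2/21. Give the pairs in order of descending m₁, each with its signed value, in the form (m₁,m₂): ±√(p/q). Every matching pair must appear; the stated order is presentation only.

(3/2,-1): −√(2/21)

Admissible pairs with m₁+m₂ = M = 1/2: (-5/2,3), (-3/2,2), (-1/2,1), (1/2,0), (3/2,-1), (5/2,-2)
  (m₁,m₂)=(5/2,-2): CG² = 1/21, CG = +√(1/21)
  (m₁,m₂)=(3/2,-1): CG² = 2/21, CG = −√(2/21)   ← matches the target
  (m₁,m₂)=(1/2,0): CG² = 1/7, CG = +√(1/7)
  (m₁,m₂)=(-1/2,1): CG² = 4/21, CG = −√(4/21)
  (m₁,m₂)=(-3/2,2): CG² = 5/21, CG = +√(5/21)
  (m₁,m₂)=(-5/2,3): CG² = 2/7, CG = −√(2/7)
Pairs with CG² = 2/21: (3/2,-1): −√(2/21)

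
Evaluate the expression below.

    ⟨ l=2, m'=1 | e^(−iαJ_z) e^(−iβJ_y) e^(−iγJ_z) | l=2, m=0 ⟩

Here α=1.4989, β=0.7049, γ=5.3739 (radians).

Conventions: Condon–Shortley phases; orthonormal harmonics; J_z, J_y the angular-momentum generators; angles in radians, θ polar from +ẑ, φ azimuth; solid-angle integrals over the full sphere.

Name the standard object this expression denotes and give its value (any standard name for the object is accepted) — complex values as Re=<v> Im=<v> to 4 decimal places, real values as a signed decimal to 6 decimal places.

Wigner D-matrix element, Re=-0.0434 Im=0.6029

This is a Wigner D-matrix element — the rotation-matrix element ⟨l m'| R(α,β,γ) |l m⟩ in the angular-momentum basis.
First d^2_{1,0}(β=0.7049), then the phase factors e^{-i(1)α} and e^{-i(0)γ}:
Half-angle: c=0.938530, s=0.345198. N=√(6·1·2·2)=4.898979
Admissible k: 0..1 (factorial args all ≥0)
  k=0: (−1)^1·4.8990/(2)·0.9385^3·0.3452^1 = -0.699018
  k=1: (−1)^2·4.8990/(2)·0.9385^1·0.3452^3 = +0.094565
d^2_{1,0}(0.7049) = -0.699018 +0.094565 = -0.604453
D = (+0.071834-0.997417i)·(-0.604453)·(+1.000000+0.000000i) = -0.043421+0.602892i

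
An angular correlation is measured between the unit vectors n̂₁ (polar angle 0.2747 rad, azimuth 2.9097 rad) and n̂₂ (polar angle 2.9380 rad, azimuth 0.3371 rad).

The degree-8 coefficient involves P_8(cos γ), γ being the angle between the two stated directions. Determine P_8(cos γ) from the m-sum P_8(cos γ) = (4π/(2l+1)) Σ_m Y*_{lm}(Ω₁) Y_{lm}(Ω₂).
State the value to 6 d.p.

Expand P_8 via completeness: Σ_{m} conj(Y_{8,m}) at Ω₁ times Y_{8,m} at Ω₂ —
  [-8]  conj(Y_{8,-8})(Ω₁) = -0.000004-0.000015i ; Y_{8,-8}(Ω₂) = -0.000001-0.000001i ; Δ = -0.000000+0.000000i
  [-7]  conj(Y_{8,-7})(Ω₁) = +0.000011+0.000214i ; Y_{8,-7}(Ω₂) = +0.000020+0.000020i ; Δ = -0.000000+0.000000i
  [-6]  conj(Y_{8,-6})(Ω₁) = +0.000345-0.001903i ; Y_{8,-6}(Ω₂) = -0.000150-0.000310i ; Δ = -0.000001+0.000000i
  [-5]  conj(Y_{8,-5})(Ω₁) = -0.005008+0.011480i ; Y_{8,-5}(Ω₂) = +0.000351+0.003044i ; Δ = -0.000037-0.000011i
  [-4]  conj(Y_{8,-4})(Ω₁) = +0.035922-0.047923i ; Y_{8,-4}(Ω₂) = +0.004471-0.019773i ; Δ = -0.000787-0.000925i
  [-3]  conj(Y_{8,-3})(Ω₁) = -0.159528+0.133194i ; Y_{8,-3}(Ω₂) = -0.052311+0.083531i ; Δ = -0.002781-0.020293i
  [-2]  conj(Y_{8,-2})(Ω₁) = +0.436016-0.218083i ; Y_{8,-2}(Ω₂) = +0.260338-0.208039i ; Δ = +0.068141-0.147484i
  [-1]  conj(Y_{8,-1})(Ω₁) = -0.608493+0.143690i ; Y_{8,-1}(Ω₂) = -0.637972+0.223595i ; Δ = +0.356073-0.227726i
  [+0]  conj(Y_{8,0})(Ω₁) = +0.042210-0.000000i ; Y_{8,0}(Ω₂) = +0.443205+0.000000i ; Δ = +0.018708+0.000000i
  [+1]  conj(Y_{8,1})(Ω₁) = +0.608493+0.143690i ; Y_{8,1}(Ω₂) = +0.637972+0.223595i ; Δ = +0.356073+0.227726i
  [+2]  conj(Y_{8,2})(Ω₁) = +0.436016+0.218083i ; Y_{8,2}(Ω₂) = +0.260338+0.208039i ; Δ = +0.068141+0.147484i
  [+3]  conj(Y_{8,3})(Ω₁) = +0.159528+0.133194i ; Y_{8,3}(Ω₂) = +0.052311+0.083531i ; Δ = -0.002781+0.020293i
  [+4]  conj(Y_{8,4})(Ω₁) = +0.035922+0.047923i ; Y_{8,4}(Ω₂) = +0.004471+0.019773i ; Δ = -0.000787+0.000925i
  [+5]  conj(Y_{8,5})(Ω₁) = +0.005008+0.011480i ; Y_{8,5}(Ω₂) = -0.000351+0.003044i ; Δ = -0.000037+0.000011i
  [+6]  conj(Y_{8,6})(Ω₁) = +0.000345+0.001903i ; Y_{8,6}(Ω₂) = -0.000150+0.000310i ; Δ = -0.000001-0.000000i
  [+7]  conj(Y_{8,7})(Ω₁) = -0.000011+0.000214i ; Y_{8,7}(Ω₂) = -0.000020+0.000020i ; Δ = -0.000000-0.000000i
  [+8]  conj(Y_{8,8})(Ω₁) = -0.000004+0.000015i ; Y_{8,8}(Ω₂) = -0.000001+0.000001i ; Δ = -0.000000-0.000000i
Accumulated sum +0.859927+0.000000i; after 4π/(2l+1) scaling, +0.635656+0.000000i ⇒ P_8 = 0.635656

0.635656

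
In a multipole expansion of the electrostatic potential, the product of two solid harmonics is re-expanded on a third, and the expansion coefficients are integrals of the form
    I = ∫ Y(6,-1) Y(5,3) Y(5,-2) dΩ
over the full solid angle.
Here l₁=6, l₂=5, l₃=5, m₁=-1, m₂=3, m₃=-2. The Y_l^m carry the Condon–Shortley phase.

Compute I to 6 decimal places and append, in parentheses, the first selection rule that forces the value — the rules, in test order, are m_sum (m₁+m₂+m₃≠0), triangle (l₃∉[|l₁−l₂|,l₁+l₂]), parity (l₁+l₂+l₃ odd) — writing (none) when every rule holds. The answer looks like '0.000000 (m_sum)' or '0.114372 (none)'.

Checks pass: Σm=0; 16 even; l₃=5∈[1,11].
(2·6+1)(2·5+1)(2·5+1) = 1573
Δ: 6! 6! 4! / 17! → 1/28588560
sum: t=1:−1/345600 t=2:+1/13824 t=3:−1/5184 t=4:+1/13824 t=5:−1/345600 = -7/129600
3j²(6 5 5; 0 0 0) = Δ·Π!·Σ² = 80/7293  (sign +1)
sum: t=4:+1/41472 t=5:−1/34560 t=6:+1/345600 = -1/518400
3j²(6 5 5; -1 3 -2) = Δ·Π!·Σ² = 7/36465  (sign +1)
combine: 4πI² = 1573·80/7293·7/36465 = 112/33813
take √, sign +1: I = 0.01623537
No selection rule forces the value: the integral is nonzero (none).

0.016235 (none)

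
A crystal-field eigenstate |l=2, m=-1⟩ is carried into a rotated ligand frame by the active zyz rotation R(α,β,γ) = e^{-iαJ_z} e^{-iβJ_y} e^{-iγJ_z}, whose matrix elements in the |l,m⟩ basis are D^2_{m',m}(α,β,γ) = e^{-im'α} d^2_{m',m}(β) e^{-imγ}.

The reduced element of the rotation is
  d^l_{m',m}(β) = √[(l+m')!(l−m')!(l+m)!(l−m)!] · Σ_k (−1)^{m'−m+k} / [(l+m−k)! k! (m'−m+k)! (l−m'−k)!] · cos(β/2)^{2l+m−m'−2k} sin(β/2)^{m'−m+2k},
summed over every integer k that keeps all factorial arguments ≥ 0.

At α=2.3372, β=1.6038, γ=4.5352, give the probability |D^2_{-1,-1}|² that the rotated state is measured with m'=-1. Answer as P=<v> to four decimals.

First d^2_{-1,-1}(β=1.6038), then the phase factors e^{-i(-1)α} and e^{-i(-1)γ}:
With c≡cos(β/2)=0.695342 and s≡sin(β/2)=0.718679, N=[1·6·1·6]^{1/2}=6.000000
k∈{0,1} keeps every argument non-negative
  k=0: (−1)^0·6.0000/(6)·0.6953^4·0.7187^0 = +0.233773
  k=1: (−1)^1·6.0000/(2)·0.6953^2·0.7187^2 = -0.749183
d^2_{-1,-1}(1.6038) = +0.233773 -0.749183 = -0.515410
|D^2_{-1,-1}|² = |d^2_{-1,-1}(β)|² = (-0.515410)² = 0.265647 (the z-rotation phases have unit modulus)

P=0.2656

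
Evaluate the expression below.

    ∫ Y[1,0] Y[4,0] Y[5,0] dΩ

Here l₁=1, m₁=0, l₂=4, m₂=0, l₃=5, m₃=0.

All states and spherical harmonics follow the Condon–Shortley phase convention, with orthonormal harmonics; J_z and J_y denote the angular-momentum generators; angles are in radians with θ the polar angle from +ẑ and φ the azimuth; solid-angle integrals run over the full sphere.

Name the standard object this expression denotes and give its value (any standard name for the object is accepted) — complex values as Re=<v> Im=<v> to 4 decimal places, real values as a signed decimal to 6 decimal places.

This is a Gaunt coefficient — the integral of a triple product of spherical harmonics over the sphere.
Rules hold: Σm=0, L=10 even, 3≤5≤5.
N = 3·9·11 = 297
Δ = 0!·2!·8!/11! = 1/495
Racah Σ t=0..0: t=0:+1/576 = 1/576
⇒ 3j(1 4 5; 0 0 0)² = 5/99, sgn -1
(m-triple is (0,0,0) — same symbol as above.)
4πI² = N·(3j₀)²·(3jₘ)² = 25/33
I = +1·√(0.757576/4π) = 0.24553200

Gaunt coefficient, +0.245532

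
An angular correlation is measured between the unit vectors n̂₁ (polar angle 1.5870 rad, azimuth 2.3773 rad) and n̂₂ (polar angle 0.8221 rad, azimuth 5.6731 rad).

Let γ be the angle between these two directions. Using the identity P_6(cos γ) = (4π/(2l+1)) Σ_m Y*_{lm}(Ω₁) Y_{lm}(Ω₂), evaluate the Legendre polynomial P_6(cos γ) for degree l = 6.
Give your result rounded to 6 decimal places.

-0.236150

Term-by-term m-sum for l=6 (normalisation 4π/13 = 0.966644):
  term(m=-6) = +0.021685-0.028790i   from Y*(Ω₁)=-0.060963+0.478839i, Y(Ω₂)=-0.064840-0.037032i
  term(m=-5) = +0.004671-0.004538i   from Y*(Ω₁)=-0.021072+0.017036i, Y(Ω₂)=-0.239341+0.021880i
  term(m=-4) = -0.122096+0.086582i   from Y*(Ω₁)=+0.354298+0.029982i, Y(Ω₂)=-0.321630+0.271594i
  term(m=-3) = -0.010342+0.005158i   from Y*(Ω₁)=+0.020899+0.023729i, Y(Ω₂)=-0.093769+0.353253i
  term(m=-2) = -0.013799+0.004396i   from Y*(Ω₁)=+0.013675-0.323783i, Y(Ω₂)=-0.015349-0.041968i
  term(m=-1) = -0.012280+0.001909i   from Y*(Ω₁)=+0.024052-0.023058i, Y(Ω₂)=-0.305703-0.213701i
  term(m=+0) = +0.020023+0.000000i   from Y*(Ω₁)=-0.316095-0.000000i, Y(Ω₂)=-0.063344+0.000000i
  term(m=+1) = -0.012280-0.001909i   from Y*(Ω₁)=-0.024052-0.023058i, Y(Ω₂)=+0.305703-0.213701i
  term(m=+2) = -0.013799-0.004396i   from Y*(Ω₁)=+0.013675+0.323783i, Y(Ω₂)=-0.015349+0.041968i
  term(m=+3) = -0.010342-0.005158i   from Y*(Ω₁)=-0.020899+0.023729i, Y(Ω₂)=+0.093769+0.353253i
  term(m=+4) = -0.122096-0.086582i   from Y*(Ω₁)=+0.354298-0.029982i, Y(Ω₂)=-0.321630-0.271594i
  term(m=+5) = +0.004671+0.004538i   from Y*(Ω₁)=+0.021072+0.017036i, Y(Ω₂)=+0.239341+0.021880i
  term(m=+6) = +0.021685+0.028790i   from Y*(Ω₁)=-0.060963-0.478839i, Y(Ω₂)=-0.064840+0.037032i
Total Σ_m = -0.244299+0.000000i. Multiply by 0.966644: -0.236150+0.000000i. P_6(cos γ) = -0.236150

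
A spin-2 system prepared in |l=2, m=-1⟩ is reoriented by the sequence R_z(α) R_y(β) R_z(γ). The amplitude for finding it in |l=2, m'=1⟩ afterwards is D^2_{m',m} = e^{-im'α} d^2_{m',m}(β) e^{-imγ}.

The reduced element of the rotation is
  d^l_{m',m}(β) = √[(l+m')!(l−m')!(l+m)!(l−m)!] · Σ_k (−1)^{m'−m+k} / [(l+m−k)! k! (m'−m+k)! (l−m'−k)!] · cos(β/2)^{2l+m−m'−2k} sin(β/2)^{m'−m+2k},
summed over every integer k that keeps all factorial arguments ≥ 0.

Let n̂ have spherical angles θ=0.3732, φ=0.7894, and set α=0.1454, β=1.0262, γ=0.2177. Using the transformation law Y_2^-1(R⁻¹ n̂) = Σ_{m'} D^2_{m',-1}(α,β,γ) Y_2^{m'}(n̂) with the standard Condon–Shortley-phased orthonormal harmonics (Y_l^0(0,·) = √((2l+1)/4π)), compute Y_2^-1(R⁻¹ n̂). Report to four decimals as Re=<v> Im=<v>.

Re=-0.3295 Im=-0.1996

Need the full column D^2_{m',-1} for m'=−2..2 at α=0.1454, β=1.0262, γ=0.2177.
cos(β/2)=0.871227, sin(β/2)=0.490880
d^2_{-2,-1}: single k=1 term ⇒ +0.649232;  D = +0.567088+0.316090i
d^2_{-1,-1}: k∈[0..1] ⇒ +0.576136 -0.548700 = +0.027436;  D = +0.025647+0.009745i
d^2_{0,-1}: k∈[0..1] ⇒ -0.795143 +0.252426 = -0.542717;  D = -0.529907-0.117218i
d^2_{1,-1}: k∈[0..1] ⇒ +0.548700 -0.058063 = +0.490637;  D = +0.489355+0.035442i
d^2_{2,-1}: single k=0 term ⇒ -0.206105;  D = -0.205555+0.015053i
Y_2^{m'}(θ=0.3732,φ=0.7894) and Σ D·Y over m':
  (+0.5671+0.3161i)·(-0.0004-0.0513i)  (+0.0256+0.0097i)·(+0.1847-0.1862i)  (-0.5299-0.1172i)·(+0.5050+0.0000i)  (+0.4894+0.0354i)·(-0.1847-0.1862i)  (-0.2056+0.0151i)·(-0.0004+0.0513i)
Y_2^-1(R⁻¹ n̂) = -0.329539-0.199645i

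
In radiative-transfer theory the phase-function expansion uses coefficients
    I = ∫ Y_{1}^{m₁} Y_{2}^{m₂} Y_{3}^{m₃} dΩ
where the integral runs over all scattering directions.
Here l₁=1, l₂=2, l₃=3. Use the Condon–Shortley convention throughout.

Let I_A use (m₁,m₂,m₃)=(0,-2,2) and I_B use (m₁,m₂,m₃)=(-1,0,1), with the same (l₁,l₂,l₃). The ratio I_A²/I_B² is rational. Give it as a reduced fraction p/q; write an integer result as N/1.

5/6

Shared (l₁,l₂,l₃)=(1,2,3): N and (l;000)² cancel in I_A²/I_B².
A: Δ = 0!·2!·4!/7! = 1/105; Racah Σ t=0..0: t=0:+1/24 = 1/24; ⇒ 3j(1 2 3; 0 -2 2)² = 1/21, sgn -1
B: Δ = 0!·2!·4!/7! = 1/105; Racah Σ t=0..0: t=0:+1/8 = 1/8; ⇒ 3j(1 2 3; -1 0 1)² = 2/35, sgn +1
I_A²/I_B² = (1/21)/(2/35) = 5/6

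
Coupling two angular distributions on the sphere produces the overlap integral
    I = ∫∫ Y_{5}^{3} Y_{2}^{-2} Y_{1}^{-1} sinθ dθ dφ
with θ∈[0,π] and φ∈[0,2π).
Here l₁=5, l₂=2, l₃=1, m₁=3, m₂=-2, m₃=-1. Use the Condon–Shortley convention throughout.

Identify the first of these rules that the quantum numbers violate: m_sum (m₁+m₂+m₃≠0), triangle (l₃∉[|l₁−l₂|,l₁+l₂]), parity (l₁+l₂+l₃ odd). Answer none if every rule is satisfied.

m₁+m₂+m₃ = 3 − 2 − 1 = 0  ✓
triangle: need |l₁−l₂| ≤ l₃ ≤ l₁+l₂ = [3,7]; l₃=1 is outside  ✗
parity: l₁+l₂+l₃ = 8 is even

triangle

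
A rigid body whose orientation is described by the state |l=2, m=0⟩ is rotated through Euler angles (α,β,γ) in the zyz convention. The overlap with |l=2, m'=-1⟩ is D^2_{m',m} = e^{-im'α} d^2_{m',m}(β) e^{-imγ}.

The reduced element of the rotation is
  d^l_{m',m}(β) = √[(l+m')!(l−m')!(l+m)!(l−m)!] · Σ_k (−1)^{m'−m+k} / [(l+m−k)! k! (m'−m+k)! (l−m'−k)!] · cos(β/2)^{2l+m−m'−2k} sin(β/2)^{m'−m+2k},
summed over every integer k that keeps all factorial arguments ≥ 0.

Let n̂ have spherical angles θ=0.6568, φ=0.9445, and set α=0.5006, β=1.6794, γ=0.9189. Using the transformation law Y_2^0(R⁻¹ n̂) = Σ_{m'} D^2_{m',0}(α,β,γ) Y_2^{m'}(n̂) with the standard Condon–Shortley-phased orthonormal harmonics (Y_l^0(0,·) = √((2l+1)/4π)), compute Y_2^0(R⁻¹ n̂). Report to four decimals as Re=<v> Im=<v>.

Re=-0.1132 Im=0.0000

Need the full column D^2_{m',0} for m'=−2..2 at α=0.5006, β=1.6794, γ=0.9189.
cos(β/2)=0.667686, sin(β/2)=0.744443
d^2_{-2,0}: single k=2 term ⇒ +0.605178;  D = +0.326368+0.509632i
d^2_{-1,0}: k∈[1..2] ⇒ +0.542780 -0.674749 = -0.131968;  D = -0.115775-0.063338i
d^2_{0,0}: k∈[0..2] ⇒ +0.198742 -0.988252 +0.307132 = -0.482377;  D = -0.482377+0.000000i
d^2_{1,0}: k∈[0..1] ⇒ -0.542780 +0.674749 = +0.131968;  D = +0.115775-0.063338i
d^2_{2,0}: single k=0 term ⇒ +0.605178;  D = +0.326368-0.509632i
Y_2^{m'}(θ=0.6568,φ=0.9445) and Σ D·Y over m':
  (+0.3264+0.5096i)·(-0.0451-0.1368i)  (-0.1158-0.0633i)·(+0.2190-0.3027i)  (-0.4824+0.0000i)·(+0.2780+0.0000i)  (+0.1158-0.0633i)·(-0.2190-0.3027i)  (+0.3264-0.5096i)·(-0.0451+0.1368i)
Y_2^0(R⁻¹ n̂) = -0.113155+0.000000i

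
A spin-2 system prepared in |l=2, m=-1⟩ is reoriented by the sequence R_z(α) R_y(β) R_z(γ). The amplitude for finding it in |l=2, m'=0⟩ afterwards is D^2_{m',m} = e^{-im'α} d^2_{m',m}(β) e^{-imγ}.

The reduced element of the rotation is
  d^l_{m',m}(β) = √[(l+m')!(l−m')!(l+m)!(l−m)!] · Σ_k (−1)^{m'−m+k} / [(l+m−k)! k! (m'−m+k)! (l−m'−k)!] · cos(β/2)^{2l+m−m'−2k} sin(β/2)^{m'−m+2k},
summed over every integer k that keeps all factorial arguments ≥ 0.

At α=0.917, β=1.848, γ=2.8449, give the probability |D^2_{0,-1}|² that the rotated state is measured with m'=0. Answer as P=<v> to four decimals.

P=0.1039

First d^2_{0,-1}(β=1.8480), then the phase factors e^{-i(0)α} and e^{-i(-1)γ}:
With c≡cos(β/2)=0.602633 and s≡sin(β/2)=0.798019, N=[2·2·1·6]^{1/2}=4.898979
The bounds max(0,m−m')=0 and min(l+m,l−m')=1 give 2 terms
  k=0: (−1)^1·4.8990/(2)·0.6026^3·0.7980^1 = -0.427806
  k=1: (−1)^2·4.8990/(2)·0.6026^1·0.7980^3 = +0.750183
d^2_{0,-1}(1.8480) = -0.427806 +0.750183 = +0.322377
|D^2_{0,-1}|² = |d^2_{0,-1}(β)|² = (+0.322377)² = 0.103927 (the z-rotation phases have unit modulus)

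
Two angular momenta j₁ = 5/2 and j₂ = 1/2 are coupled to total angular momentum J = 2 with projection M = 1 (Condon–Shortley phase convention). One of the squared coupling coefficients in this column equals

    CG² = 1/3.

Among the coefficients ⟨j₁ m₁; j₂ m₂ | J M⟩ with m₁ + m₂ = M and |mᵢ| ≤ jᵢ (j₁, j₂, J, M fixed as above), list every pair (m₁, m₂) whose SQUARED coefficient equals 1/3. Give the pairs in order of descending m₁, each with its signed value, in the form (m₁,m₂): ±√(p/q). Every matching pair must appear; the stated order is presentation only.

(1/2,1/2): −√(1/3)

Admissible pairs with m₁+m₂ = M = 1: (1/2,1/2), (3/2,-1/2)
  (m₁,m₂)=(3/2,-1/2): CG² = 2/3, CG = +√(2/3)
  (m₁,m₂)=(1/2,1/2): CG² = 1/3, CG = −√(1/3)   ← matches the target
Pairs with CG² = 1/3: (1/2,1/2): −√(1/3)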